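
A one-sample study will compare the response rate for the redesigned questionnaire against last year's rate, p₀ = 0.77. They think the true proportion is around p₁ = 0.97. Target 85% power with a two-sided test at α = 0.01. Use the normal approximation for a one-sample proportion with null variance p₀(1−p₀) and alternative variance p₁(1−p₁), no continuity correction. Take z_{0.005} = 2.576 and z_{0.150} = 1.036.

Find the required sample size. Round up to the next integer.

n = 40

n = [z_{α/2}·√(p₀q₀) + z_β·√(p₁q₁)]² / (p₁ − p₀)²
  = [2.576·√(0.77·0.23) + 1.036·√(0.97·0.03)]² / (0.20)²
  = [2.576·0.4208 + 1.036·0.1706]² / 0.0400
  = [1.2608]² / 0.0400
  = 39.74
Round up → n = 40.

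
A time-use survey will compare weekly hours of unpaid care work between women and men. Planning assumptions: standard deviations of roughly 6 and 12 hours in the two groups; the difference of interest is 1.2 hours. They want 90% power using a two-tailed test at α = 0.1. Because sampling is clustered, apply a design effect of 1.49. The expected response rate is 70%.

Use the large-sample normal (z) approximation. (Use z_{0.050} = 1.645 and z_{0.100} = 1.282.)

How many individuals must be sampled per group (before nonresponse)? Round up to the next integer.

n = (z_{α/2} + z_β)² · (σ₁² + σ₂²) / δ²
  = (1.645 + 1.282)² · (6² + 12² = 180) / 1.2²
  = 8.5673 · 180 / 1.44
  = 1070.92
Design effect: 1.49 × 1070.92 = 1595.67.
Adjust for 70% response: 1595.67 / 0.70 = 2279.52.
Round up → n = 2280 per group.

n = 2280 per group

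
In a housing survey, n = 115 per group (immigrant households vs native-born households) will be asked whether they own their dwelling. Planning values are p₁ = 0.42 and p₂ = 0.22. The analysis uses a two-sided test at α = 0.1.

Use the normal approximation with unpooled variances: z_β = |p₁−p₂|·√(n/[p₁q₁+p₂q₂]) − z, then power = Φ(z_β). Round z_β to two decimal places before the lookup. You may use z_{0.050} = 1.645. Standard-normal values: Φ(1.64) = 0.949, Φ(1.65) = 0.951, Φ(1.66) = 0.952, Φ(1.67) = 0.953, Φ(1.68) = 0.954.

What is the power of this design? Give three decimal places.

Power ≈ 0.954

z_β = |p₁−p₂|·√(n/[p₁q₁+p₂q₂]) − z_{α/2}
    = 0.20 · √(115/0.4152) − 1.645
    = 0.20 · 16.6426 − 1.645
    = 3.3285 − 1.645 = 1.6835 → 1.68
Power = Φ(1.68) = 0.954.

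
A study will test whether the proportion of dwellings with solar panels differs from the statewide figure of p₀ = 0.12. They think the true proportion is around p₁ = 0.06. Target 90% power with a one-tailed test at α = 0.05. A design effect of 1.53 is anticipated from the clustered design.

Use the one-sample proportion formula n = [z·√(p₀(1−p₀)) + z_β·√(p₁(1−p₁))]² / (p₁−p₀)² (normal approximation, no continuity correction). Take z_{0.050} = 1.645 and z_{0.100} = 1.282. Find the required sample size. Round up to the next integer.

n = 300

n = [z_α·√(p₀q₀) + z_β·√(p₁q₁)]² / (p₁ − p₀)²
  = [1.645·√(0.12·0.88) + 1.282·√(0.06·0.94)]² / (-0.06)²
  = [1.645·0.3250 + 1.282·0.2375]² / 0.0036
  = [0.8390]² / 0.0036
  = 195.54
Design effect: 1.53 × 195.54 = 299.18.
Round up → n = 300.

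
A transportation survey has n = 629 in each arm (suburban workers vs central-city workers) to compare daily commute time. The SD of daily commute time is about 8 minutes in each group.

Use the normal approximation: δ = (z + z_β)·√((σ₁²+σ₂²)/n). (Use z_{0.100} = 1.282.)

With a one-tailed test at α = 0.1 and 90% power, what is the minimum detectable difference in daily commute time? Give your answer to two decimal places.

Minimum detectable difference ≈ 1.16 minutes

δ = (z_α + z_β) · √((σ₁²+σ₂²)/n)
  = (1.282 + 1.282) · √(128/629)
  = 2.564 · √0.2035
  = 2.564 · 0.4511
  = 1.1566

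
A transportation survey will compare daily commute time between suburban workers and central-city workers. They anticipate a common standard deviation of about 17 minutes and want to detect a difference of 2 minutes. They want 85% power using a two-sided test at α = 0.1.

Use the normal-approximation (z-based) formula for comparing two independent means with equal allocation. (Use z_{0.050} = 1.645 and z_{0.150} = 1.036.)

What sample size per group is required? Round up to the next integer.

n = (z_{α/2} + z_β)² · (σ₁² + σ₂²) / δ²
  = (1.645 + 1.036)² · (2·17² = 578) / 2²
  = 7.1878 · 578 / 4
  = 1038.63
Round up → n = 1039 per group.

n = 1039 per group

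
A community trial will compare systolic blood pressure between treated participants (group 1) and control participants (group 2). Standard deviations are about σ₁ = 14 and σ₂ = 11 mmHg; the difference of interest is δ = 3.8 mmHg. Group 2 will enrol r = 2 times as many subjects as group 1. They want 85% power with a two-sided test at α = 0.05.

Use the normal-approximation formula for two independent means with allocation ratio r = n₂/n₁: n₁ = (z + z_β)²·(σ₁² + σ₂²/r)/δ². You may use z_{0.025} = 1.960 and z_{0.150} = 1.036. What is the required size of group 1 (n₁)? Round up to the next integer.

n₁ = (z_{α/2} + z_β)² · (σ₁² + σ₂²/r) / δ²
   = (1.960 + 1.036)² · (14² + 11²/2) / 3.8²
   = 8.9760 · (196 + 60.5) / 14.44
   = 8.9760 · 256.5 / 14.44
   = 159.44
Round up → n₁ = 160; n₂ = r·n₁ = 2 × 160 = 320.

n₁ = 160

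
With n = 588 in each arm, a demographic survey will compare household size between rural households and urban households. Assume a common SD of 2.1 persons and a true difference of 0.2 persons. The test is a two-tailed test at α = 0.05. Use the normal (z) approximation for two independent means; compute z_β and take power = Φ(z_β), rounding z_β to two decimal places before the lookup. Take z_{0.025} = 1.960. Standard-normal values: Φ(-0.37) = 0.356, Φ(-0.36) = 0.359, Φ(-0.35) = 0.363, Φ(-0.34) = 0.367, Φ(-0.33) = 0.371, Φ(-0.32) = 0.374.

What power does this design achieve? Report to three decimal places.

z_β = δ·√(n/(σ₁²+σ₂²)) − z_{α/2}
    = 0.2 · √(588/8.82) − 1.960
    = 0.2 · 8.16497 − 1.960
    = 1.6330 − 1.960 = -0.3270 → -0.33
Power = Φ(-0.33) = 0.371.

Power ≈ 0.371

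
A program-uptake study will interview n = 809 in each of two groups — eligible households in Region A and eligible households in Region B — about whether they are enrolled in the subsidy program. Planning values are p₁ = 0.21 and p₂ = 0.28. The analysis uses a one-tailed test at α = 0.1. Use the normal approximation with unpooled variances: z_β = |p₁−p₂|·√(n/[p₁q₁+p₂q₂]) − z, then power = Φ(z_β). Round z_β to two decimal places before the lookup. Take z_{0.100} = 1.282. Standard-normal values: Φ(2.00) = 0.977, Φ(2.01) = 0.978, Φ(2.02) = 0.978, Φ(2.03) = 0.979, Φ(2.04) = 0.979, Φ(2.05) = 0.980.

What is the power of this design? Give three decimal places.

Power ≈ 0.977

z_β = |p₁−p₂|·√(n/[p₁q₁+p₂q₂]) − z_α
    = 0.07 · √(809/0.3675) − 1.282
    = 0.07 · 46.9187 − 1.282
    = 3.2843 − 1.282 = 2.0023 → 2.00
Power = Φ(2.00) = 0.977.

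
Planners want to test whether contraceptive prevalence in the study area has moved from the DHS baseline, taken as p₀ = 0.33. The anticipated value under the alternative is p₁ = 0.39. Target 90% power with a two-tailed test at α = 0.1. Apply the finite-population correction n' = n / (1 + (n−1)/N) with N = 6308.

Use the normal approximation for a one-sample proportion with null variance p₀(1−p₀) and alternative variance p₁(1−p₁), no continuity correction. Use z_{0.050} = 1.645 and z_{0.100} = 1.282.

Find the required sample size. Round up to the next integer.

n = 501

n = [z_{α/2}·√(p₀q₀) + z_β·√(p₁q₁)]² / (p₁ − p₀)²
  = [1.645·√(0.33·0.67) + 1.282·√(0.39·0.61)]² / (0.06)²
  = [1.645·0.4702 + 1.282·0.4877]² / 0.0036
  = [1.3988]² / 0.0036
  = 543.51
Finite-population correction (N = 6308): 543.51 / (1 + (543.51 − 1)/6308) = 500.47.
Round up → n = 501.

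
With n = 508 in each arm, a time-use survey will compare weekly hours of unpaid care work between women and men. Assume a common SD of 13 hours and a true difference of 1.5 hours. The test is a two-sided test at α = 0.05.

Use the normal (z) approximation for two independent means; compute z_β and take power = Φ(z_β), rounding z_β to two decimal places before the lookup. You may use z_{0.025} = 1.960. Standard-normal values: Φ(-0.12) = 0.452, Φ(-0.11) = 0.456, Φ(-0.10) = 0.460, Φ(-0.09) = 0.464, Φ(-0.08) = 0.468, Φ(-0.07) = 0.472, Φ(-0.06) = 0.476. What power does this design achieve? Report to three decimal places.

z_β = δ·√(n/(σ₁²+σ₂²)) − z_{α/2}
    = 1.5 · √(508/338) − 1.960
    = 1.5 · 1.22595 − 1.960
    = 1.8389 − 1.960 = -0.1211 → -0.12
Power = Φ(-0.12) = 0.452.

Power ≈ 0.452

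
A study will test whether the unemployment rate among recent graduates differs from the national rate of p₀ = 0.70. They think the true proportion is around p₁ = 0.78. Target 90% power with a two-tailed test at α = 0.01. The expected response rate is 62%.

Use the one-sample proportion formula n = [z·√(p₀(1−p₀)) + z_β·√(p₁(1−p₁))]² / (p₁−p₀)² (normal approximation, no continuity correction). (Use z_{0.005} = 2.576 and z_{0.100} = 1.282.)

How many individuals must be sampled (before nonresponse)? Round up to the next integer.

n = 739

n = [z_{α/2}·√(p₀q₀) + z_β·√(p₁q₁)]² / (p₁ − p₀)²
  = [2.576·√(0.70·0.30) + 1.282·√(0.78·0.22)]² / (0.08)²
  = [2.576·0.4583 + 1.282·0.4142]² / 0.0064
  = [1.7115]² / 0.0064
  = 457.71
Adjust for 62% response: 457.71 / 0.62 = 738.24.
Round up → n = 739.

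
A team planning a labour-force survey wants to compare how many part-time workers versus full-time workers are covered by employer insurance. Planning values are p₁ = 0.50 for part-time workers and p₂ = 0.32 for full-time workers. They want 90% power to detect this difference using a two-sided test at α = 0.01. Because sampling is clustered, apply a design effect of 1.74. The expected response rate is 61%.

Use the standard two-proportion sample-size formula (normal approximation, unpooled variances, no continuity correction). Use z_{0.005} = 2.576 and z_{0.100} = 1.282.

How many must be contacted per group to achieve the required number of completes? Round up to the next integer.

n = 613 per group

n = (z_{α/2} + z_β)² · [p₁(1−p₁) + p₂(1−p₂)] / (p₁ − p₂)²
  = (2.576 + 1.282)² · (0.50·0.50 + 0.32·0.68) / (0.18)²
  = (3.858)² · (0.2500 + 0.2176) / 0.0324
  = 14.8842 · 0.4676 / 0.0324
  = 214.81
Design effect: 1.74 × 214.81 = 373.77.
Adjust for 61% response: 373.77 / 0.61 = 612.74.
Round up → n = 613 per group.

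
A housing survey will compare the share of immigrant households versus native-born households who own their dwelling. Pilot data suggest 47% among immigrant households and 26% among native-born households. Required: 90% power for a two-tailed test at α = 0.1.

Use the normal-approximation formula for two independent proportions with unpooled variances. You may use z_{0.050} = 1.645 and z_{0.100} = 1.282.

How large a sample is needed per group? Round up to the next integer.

n = (z_{α/2} + z_β)² · [p₁(1−p₁) + p₂(1−p₂)] / (p₁ − p₂)²
  = (1.645 + 1.282)² · (0.47·0.53 + 0.26·0.74) / (0.21)²
  = (2.927)² · (0.2491 + 0.1924) / 0.0441
  = 8.5673 · 0.4415 / 0.0441
  = 85.77
Round up → n = 86 per group.

n = 86 per group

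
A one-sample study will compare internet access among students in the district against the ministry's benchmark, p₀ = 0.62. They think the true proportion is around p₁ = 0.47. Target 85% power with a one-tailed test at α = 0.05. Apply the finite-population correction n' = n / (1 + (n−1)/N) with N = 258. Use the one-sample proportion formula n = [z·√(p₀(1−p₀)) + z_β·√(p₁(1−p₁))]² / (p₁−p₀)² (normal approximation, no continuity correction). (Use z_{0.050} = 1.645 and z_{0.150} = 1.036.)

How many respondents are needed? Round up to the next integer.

n = 60

n = [z_α·√(p₀q₀) + z_β·√(p₁q₁)]² / (p₁ − p₀)²
  = [1.645·√(0.62·0.38) + 1.036·√(0.47·0.53)]² / (-0.15)²
  = [1.645·0.4854 + 1.036·0.4991]² / 0.0225
  = [1.3155]² / 0.0225
  = 76.92
Finite-population correction (N = 258): 76.92 / (1 + (76.92 − 1)/258) = 59.43.
Round up → n = 60.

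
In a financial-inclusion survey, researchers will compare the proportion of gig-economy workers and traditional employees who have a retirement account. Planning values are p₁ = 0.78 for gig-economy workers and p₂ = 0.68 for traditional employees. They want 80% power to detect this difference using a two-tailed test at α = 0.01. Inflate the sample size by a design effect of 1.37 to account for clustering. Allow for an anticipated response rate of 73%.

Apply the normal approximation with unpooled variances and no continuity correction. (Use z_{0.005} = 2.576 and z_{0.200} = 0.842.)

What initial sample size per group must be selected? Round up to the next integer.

n = 854 per group

n = (z_{α/2} + z_β)² · [p₁(1−p₁) + p₂(1−p₂)] / (p₁ − p₂)²
  = (2.576 + 0.842)² · (0.78·0.22 + 0.68·0.32) / (0.10)²
  = (3.418)² · (0.1716 + 0.2176) / 0.0100
  = 11.6827 · 0.3892 / 0.0100
  = 454.69
Design effect: 1.37 × 454.69 = 622.93.
Adjust for 73% response: 622.93 / 0.73 = 853.33.
Round up → n = 854 per group.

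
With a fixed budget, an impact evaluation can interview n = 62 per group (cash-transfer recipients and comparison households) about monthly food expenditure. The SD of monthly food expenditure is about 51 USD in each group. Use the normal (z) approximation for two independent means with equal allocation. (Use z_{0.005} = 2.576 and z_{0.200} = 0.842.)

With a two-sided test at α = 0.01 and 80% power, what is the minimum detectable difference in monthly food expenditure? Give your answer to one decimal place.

δ = (z_{α/2} + z_β) · √((σ₁²+σ₂²)/n)
  = (2.576 + 0.842) · √(5202/62)
  = 3.418 · √83.9032
  = 3.418 · 9.1599
  = 31.3084

Minimum detectable difference ≈ 31.3 USD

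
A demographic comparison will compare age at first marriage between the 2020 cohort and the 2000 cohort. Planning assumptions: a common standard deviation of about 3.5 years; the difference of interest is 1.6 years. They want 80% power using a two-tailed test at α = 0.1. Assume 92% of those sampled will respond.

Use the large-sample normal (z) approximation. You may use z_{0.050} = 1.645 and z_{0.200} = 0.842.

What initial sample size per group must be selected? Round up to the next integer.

n = (z_{α/2} + z_β)² · (σ₁² + σ₂²) / δ²
  = (1.645 + 0.842)² · (2·3.5² = 24.5) / 1.6²
  = 6.1852 · 24.5 / 2.56
  = 59.19
Adjust for 92% response: 59.19 / 0.92 = 64.34.
Round up → n = 65 per group.

n = 65 per group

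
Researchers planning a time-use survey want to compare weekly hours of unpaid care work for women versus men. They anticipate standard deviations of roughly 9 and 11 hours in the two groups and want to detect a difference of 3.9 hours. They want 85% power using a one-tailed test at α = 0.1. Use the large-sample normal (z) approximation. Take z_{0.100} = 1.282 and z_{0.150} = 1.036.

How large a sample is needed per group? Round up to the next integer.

n = (z_α + z_β)² · (σ₁² + σ₂²) / δ²
  = (1.282 + 1.036)² · (9² + 11² = 202) / 3.9²
  = 5.3731 · 202 / 15.21
  = 71.36
Round up → n = 72 per group.

n = 72 per group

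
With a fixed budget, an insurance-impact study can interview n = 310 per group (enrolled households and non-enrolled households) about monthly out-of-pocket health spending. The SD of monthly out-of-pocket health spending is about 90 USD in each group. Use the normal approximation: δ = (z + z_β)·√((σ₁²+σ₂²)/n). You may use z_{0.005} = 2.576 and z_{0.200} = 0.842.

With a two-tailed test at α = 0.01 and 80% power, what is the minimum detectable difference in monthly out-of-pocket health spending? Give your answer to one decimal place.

δ = (z_{α/2} + z_β) · √((σ₁²+σ₂²)/n)
  = (2.576 + 0.842) · √(16200/310)
  = 3.418 · √52.2581
  = 3.418 · 7.2290
  = 24.7086

Minimum detectable difference ≈ 24.7 USD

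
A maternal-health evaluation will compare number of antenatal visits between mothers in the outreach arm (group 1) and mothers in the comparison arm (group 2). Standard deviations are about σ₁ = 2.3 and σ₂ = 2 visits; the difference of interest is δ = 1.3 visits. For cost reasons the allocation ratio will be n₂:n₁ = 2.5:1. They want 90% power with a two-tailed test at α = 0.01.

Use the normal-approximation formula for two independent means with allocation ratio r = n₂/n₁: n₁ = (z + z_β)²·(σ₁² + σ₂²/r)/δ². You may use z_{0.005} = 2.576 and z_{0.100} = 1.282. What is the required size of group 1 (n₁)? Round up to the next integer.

n₁ = (z_{α/2} + z_β)² · (σ₁² + σ₂²/r) / δ²
   = (2.576 + 1.282)² · (2.3² + 2²/2.5) / 1.3²
   = 14.8842 · (5.29 + 1.6) / 1.69
   = 14.8842 · 6.89 / 1.69
   = 60.68
Round up → n₁ = 61; n₂ = r·n₁ = 2.5 × 61 = 153.

n₁ = 61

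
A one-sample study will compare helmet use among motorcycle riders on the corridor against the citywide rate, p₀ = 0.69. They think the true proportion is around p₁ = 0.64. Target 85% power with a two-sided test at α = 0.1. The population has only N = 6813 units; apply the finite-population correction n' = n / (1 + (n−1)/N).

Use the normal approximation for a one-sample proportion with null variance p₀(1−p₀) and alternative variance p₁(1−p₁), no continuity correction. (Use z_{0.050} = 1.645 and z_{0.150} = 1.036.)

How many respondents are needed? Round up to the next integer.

n = [z_{α/2}·√(p₀q₀) + z_β·√(p₁q₁)]² / (p₁ − p₀)²
  = [1.645·√(0.69·0.31) + 1.036·√(0.64·0.36)]² / (-0.05)²
  = [1.645·0.4625 + 1.036·0.4800]² / 0.0025
  = [1.2581]² / 0.0025
  = 633.11
Finite-population correction (N = 6813): 633.11 / (1 + (633.11 − 1)/6813) = 579.36.
Round up → n = 580.

n = 580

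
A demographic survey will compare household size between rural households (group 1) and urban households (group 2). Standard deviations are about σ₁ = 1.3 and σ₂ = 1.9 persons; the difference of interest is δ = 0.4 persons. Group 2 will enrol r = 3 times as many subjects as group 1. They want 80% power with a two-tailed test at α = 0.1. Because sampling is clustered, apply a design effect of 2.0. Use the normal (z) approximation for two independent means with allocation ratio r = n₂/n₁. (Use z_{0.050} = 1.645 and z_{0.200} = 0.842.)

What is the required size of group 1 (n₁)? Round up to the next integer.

n₁ = 224

n₁ = (z_{α/2} + z_β)² · (σ₁² + σ₂²/r) / δ²
   = (1.645 + 0.842)² · (1.3² + 1.9²/3) / 0.4²
   = 6.1852 · (1.69 + 1.2033) / 0.16
   = 6.1852 · 2.8933 / 0.16
   = 111.85
Design effect: 2.0 × 111.85 = 223.70.
Round up → n₁ = 224; n₂ = r·n₁ = 3 × 224 = 672.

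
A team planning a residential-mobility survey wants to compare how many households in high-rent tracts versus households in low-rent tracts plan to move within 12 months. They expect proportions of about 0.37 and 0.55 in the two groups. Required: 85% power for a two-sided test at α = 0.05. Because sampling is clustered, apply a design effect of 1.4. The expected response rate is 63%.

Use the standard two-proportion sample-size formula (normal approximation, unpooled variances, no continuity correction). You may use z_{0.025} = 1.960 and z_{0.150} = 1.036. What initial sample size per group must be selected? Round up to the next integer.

n = (z_{α/2} + z_β)² · [p₁(1−p₁) + p₂(1−p₂)] / (p₁ − p₂)²
  = (1.960 + 1.036)² · (0.37·0.63 + 0.55·0.45) / (-0.18)²
  = (2.996)² · (0.2331 + 0.2475) / 0.0324
  = 8.9760 · 0.4806 / 0.0324
  = 133.14
Design effect: 1.4 × 133.14 = 186.40.
Adjust for 63% response: 186.40 / 0.63 = 295.88.
Round up → n = 296 per group.

n = 296 per group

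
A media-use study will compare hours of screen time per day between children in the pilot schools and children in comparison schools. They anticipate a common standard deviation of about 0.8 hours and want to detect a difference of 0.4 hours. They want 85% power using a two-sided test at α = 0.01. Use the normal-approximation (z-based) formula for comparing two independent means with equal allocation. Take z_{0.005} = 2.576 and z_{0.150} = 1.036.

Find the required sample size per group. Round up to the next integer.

n = (z_{α/2} + z_β)² · (σ₁² + σ₂²) / δ²
  = (2.576 + 1.036)² · (2·0.8² = 1.28) / 0.4²
  = 13.0465 · 1.28 / 0.16
  = 104.37
Round up → n = 105 per group.

n = 105 per group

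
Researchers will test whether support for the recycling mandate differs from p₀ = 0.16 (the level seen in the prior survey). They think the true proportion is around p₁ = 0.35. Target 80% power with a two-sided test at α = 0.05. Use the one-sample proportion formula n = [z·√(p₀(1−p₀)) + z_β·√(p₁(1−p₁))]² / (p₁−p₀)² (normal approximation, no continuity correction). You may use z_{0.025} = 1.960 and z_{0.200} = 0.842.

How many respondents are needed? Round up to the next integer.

n = 35

n = [z_{α/2}·√(p₀q₀) + z_β·√(p₁q₁)]² / (p₁ − p₀)²
  = [1.960·√(0.16·0.84) + 0.842·√(0.35·0.65)]² / (0.19)²
  = [1.960·0.3666 + 0.842·0.4770]² / 0.0361
  = [1.1202]² / 0.0361
  = 34.76
Round up → n = 35.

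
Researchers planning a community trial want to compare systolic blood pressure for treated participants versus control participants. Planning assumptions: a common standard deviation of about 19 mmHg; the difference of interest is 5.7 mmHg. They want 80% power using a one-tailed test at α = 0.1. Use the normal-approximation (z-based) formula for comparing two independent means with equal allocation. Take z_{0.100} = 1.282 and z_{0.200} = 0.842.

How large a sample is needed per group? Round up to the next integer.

n = (z_α + z_β)² · (σ₁² + σ₂²) / δ²
  = (1.282 + 0.842)² · (2·19² = 722) / 5.7²
  = 4.5114 · 722 / 32.49
  = 100.25
Round up → n = 101 per group.

n = 101 per group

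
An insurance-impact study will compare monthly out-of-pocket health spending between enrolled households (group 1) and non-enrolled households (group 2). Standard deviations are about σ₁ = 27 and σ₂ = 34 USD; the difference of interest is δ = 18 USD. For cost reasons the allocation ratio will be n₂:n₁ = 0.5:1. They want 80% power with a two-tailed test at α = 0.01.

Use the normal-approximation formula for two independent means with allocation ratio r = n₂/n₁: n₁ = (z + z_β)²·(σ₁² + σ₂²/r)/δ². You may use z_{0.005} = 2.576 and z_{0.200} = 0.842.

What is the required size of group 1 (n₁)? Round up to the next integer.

n₁ = 110

n₁ = (z_{α/2} + z_β)² · (σ₁² + σ₂²/r) / δ²
   = (2.576 + 0.842)² · (27² + 34²/0.5) / 18²
   = 11.6827 · (729 + 2312) / 324
   = 11.6827 · 3041 / 324
   = 109.65
Round up → n₁ = 110; n₂ = r·n₁ = 0.5 × 110 = 55.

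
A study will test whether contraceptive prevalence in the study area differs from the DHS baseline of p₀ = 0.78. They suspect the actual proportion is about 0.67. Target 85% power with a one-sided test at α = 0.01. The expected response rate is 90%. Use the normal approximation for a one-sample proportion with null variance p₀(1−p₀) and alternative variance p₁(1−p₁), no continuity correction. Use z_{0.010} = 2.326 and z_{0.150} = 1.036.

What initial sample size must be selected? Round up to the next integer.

n = [z_α·√(p₀q₀) + z_β·√(p₁q₁)]² / (p₁ − p₀)²
  = [2.326·√(0.78·0.22) + 1.036·√(0.67·0.33)]² / (-0.11)²
  = [2.326·0.4142 + 1.036·0.4702]² / 0.0121
  = [1.4507]² / 0.0121
  = 173.92
Adjust for 90% response: 173.92 / 0.90 = 193.25.
Round up → n = 194.

n = 194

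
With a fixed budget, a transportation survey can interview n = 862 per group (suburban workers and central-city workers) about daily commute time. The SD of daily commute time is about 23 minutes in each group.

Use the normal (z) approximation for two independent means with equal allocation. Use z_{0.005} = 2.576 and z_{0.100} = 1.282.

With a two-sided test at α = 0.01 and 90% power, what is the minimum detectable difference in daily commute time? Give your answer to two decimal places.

Minimum detectable difference ≈ 4.27 minutes

δ = (z_{α/2} + z_β) · √((σ₁²+σ₂²)/n)
  = (2.576 + 1.282) · √(1058/862)
  = 3.858 · √1.2274
  = 3.858 · 1.1079
  = 4.2742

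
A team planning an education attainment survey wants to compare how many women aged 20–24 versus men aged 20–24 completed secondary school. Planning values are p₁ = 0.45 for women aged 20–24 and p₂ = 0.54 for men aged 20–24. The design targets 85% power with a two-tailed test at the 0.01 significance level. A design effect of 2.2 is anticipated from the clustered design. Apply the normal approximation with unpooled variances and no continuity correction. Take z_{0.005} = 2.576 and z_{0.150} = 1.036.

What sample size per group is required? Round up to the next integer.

n = 1758 per group

n = (z_{α/2} + z_β)² · [p₁(1−p₁) + p₂(1−p₂)] / (p₁ − p₂)²
  = (2.576 + 1.036)² · (0.45·0.55 + 0.54·0.46) / (-0.09)²
  = (3.612)² · (0.2475 + 0.2484) / 0.0081
  = 13.0465 · 0.4959 / 0.0081
  = 798.74
Design effect: 2.2 × 798.74 = 1757.22.
Round up → n = 1758 per group.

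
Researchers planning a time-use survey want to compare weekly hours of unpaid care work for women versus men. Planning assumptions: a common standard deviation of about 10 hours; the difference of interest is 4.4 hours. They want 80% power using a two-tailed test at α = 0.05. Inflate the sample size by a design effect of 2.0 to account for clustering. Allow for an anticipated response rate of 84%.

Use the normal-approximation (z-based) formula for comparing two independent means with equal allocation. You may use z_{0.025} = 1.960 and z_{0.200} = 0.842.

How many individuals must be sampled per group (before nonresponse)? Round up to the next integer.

n = 194 per group

n = (z_{α/2} + z_β)² · (σ₁² + σ₂²) / δ²
  = (1.960 + 0.842)² · (2·10² = 200) / 4.4²
  = 7.8512 · 200 / 19.36
  = 81.11
Design effect: 2.0 × 81.11 = 162.21.
Adjust for 84% response: 162.21 / 0.84 = 193.11.
Round up → n = 194 per group.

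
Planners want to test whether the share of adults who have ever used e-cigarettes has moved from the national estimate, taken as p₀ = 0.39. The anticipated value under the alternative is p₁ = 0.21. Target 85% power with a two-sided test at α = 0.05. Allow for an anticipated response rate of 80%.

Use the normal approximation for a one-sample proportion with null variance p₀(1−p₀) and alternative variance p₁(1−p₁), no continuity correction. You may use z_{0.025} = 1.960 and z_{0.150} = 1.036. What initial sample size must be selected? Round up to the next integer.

n = 74

n = [z_{α/2}·√(p₀q₀) + z_β·√(p₁q₁)]² / (p₁ − p₀)²
  = [1.960·√(0.39·0.61) + 1.036·√(0.21·0.79)]² / (-0.18)²
  = [1.960·0.4877 + 1.036·0.4073]² / 0.0324
  = [1.3780]² / 0.0324
  = 58.60
Adjust for 80% response: 58.60 / 0.80 = 73.26.
Round up → n = 74.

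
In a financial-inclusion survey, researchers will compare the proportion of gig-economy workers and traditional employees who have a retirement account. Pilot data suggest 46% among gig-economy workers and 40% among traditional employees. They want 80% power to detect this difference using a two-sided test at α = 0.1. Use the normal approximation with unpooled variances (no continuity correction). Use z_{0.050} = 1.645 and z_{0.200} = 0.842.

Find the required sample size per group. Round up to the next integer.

n = (z_{α/2} + z_β)² · [p₁(1−p₁) + p₂(1−p₂)] / (p₁ − p₂)²
  = (1.645 + 0.842)² · (0.46·0.54 + 0.40·0.60) / (0.06)²
  = (2.487)² · (0.2484 + 0.2400) / 0.0036
  = 6.1852 · 0.4884 / 0.0036
  = 839.12
Round up → n = 840 per group.

n = 840 per group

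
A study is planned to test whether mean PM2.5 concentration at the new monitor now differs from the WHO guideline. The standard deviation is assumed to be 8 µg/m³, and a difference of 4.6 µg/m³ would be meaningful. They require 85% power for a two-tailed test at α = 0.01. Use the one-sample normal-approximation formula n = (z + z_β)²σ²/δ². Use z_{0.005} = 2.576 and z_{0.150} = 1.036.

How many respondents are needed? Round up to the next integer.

n = (z_{α/2} + z_β)² · σ² / δ²
  = (2.576 + 1.036)² · 8² / 4.6²
  = 13.0465 · 64 / 21.16
  = 39.46
Round up → n = 40.

n = 40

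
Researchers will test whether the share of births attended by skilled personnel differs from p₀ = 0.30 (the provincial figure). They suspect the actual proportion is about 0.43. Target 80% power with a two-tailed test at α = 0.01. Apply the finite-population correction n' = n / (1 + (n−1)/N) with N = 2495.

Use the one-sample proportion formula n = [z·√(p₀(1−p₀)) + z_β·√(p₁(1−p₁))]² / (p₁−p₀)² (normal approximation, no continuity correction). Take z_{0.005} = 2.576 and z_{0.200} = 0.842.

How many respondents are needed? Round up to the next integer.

n = 143

n = [z_{α/2}·√(p₀q₀) + z_β·√(p₁q₁)]² / (p₁ − p₀)²
  = [2.576·√(0.30·0.70) + 0.842·√(0.43·0.57)]² / (0.13)²
  = [2.576·0.4583 + 0.842·0.4951]² / 0.0169
  = [1.5973]² / 0.0169
  = 150.97
Finite-population correction (N = 2495): 150.97 / (1 + (150.97 − 1)/2495) = 142.41.
Round up → n = 143.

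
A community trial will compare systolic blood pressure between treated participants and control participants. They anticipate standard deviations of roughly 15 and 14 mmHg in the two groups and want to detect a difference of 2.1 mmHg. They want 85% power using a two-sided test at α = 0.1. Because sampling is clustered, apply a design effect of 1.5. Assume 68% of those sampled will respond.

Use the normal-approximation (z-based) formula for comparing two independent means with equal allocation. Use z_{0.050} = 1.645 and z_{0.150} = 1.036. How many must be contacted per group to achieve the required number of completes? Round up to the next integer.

n = (z_{α/2} + z_β)² · (σ₁² + σ₂²) / δ²
  = (1.645 + 1.036)² · (15² + 14² = 421) / 2.1²
  = 7.1878 · 421 / 4.41
  = 686.18
Design effect: 1.5 × 686.18 = 1029.27.
Adjust for 68% response: 1029.27 / 0.68 = 1513.63.
Round up → n = 1514 per group.

n = 1514 per group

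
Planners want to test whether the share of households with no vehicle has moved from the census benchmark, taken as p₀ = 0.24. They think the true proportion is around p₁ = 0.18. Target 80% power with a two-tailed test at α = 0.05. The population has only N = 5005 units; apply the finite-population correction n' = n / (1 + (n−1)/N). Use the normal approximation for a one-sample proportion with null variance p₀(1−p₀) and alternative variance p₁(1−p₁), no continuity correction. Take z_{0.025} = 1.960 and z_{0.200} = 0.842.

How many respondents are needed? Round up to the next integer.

n = [z_{α/2}·√(p₀q₀) + z_β·√(p₁q₁)]² / (p₁ − p₀)²
  = [1.960·√(0.24·0.76) + 0.842·√(0.18·0.82)]² / (-0.06)²
  = [1.960·0.4271 + 0.842·0.3842]² / 0.0036
  = [1.1606]² / 0.0036
  = 374.14
Finite-population correction (N = 5005): 374.14 / (1 + (374.14 − 1)/5005) = 348.19.
Round up → n = 349.

n = 349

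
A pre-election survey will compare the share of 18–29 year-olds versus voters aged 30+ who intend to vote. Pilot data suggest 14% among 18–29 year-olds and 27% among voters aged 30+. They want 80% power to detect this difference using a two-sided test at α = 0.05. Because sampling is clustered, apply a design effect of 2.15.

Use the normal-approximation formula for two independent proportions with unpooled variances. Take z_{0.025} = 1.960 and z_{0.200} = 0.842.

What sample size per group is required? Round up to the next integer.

n = 318 per group

n = (z_{α/2} + z_β)² · [p₁(1−p₁) + p₂(1−p₂)] / (p₁ − p₂)²
  = (1.960 + 0.842)² · (0.14·0.86 + 0.27·0.73) / (-0.13)²
  = (2.802)² · (0.1204 + 0.1971) / 0.0169
  = 7.8512 · 0.3175 / 0.0169
  = 147.50
Design effect: 2.15 × 147.50 = 317.13.
Round up → n = 318 per group.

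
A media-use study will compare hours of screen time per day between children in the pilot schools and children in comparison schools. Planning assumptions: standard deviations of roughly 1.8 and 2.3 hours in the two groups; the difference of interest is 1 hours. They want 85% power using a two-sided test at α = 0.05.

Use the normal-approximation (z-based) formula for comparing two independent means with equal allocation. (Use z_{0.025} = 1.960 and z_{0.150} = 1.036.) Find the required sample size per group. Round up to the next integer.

n = (z_{α/2} + z_β)² · (σ₁² + σ₂²) / δ²
  = (1.960 + 1.036)² · (1.8² + 2.3² = 8.53) / 1²
  = 8.9760 · 8.53 / 1
  = 76.57
Round up → n = 77 per group.

n = 77 per group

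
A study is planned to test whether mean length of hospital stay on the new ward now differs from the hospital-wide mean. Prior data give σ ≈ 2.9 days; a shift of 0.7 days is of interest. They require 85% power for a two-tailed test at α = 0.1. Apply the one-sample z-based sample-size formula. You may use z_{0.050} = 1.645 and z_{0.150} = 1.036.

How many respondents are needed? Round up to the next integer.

n = (z_{α/2} + z_β)² · σ² / δ²
  = (1.645 + 1.036)² · 2.9² / 0.7²
  = 7.1878 · 8.41 / 0.49
  = 123.37
Round up → n = 124.

n = 124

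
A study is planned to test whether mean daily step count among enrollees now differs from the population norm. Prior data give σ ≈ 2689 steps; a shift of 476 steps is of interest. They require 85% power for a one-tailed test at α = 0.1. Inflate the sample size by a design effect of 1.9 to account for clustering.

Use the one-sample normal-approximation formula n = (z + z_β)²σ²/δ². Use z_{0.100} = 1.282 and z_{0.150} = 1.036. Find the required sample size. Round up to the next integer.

n = (z_α + z_β)² · σ² / δ²
  = (1.282 + 1.036)² · 2689² / 476²
  = 5.3731 · 7230721 / 226576
  = 171.47
Design effect: 1.9 × 171.47 = 325.80.
Round up → n = 326.

n = 326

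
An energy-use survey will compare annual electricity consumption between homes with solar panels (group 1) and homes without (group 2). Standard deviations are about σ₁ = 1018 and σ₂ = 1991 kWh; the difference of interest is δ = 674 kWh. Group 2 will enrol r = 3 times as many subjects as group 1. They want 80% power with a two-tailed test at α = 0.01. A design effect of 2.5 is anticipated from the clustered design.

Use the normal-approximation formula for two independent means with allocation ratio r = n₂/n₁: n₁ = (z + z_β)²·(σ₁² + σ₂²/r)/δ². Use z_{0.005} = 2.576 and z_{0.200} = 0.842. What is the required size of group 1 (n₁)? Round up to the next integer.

n₁ = 152

n₁ = (z_{α/2} + z_β)² · (σ₁² + σ₂²/r) / δ²
   = (2.576 + 0.842)² · (1018² + 1991²/3) / 674²
   = 11.6827 · (1036324 + 1321360.3) / 454276
   = 11.6827 · 2357684.3 / 454276
   = 60.63
Design effect: 2.5 × 60.63 = 151.58.
Round up → n₁ = 152; n₂ = r·n₁ = 3 × 152 = 456.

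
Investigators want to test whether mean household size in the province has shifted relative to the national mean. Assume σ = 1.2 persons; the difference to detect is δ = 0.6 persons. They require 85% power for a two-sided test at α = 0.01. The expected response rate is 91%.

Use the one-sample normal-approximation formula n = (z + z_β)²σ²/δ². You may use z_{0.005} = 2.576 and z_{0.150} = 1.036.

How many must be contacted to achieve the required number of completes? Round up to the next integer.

n = 58

n = (z_{α/2} + z_β)² · σ² / δ²
  = (2.576 + 1.036)² · 1.2² / 0.6²
  = 13.0465 · 1.44 / 0.36
  = 52.19
Adjust for 91% response: 52.19 / 0.91 = 57.35.
Round up → n = 58.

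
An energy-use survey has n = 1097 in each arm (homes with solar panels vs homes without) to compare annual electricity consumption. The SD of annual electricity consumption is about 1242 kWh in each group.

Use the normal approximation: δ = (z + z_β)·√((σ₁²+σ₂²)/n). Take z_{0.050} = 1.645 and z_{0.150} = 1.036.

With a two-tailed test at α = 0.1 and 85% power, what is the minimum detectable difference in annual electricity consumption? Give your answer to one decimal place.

δ = (z_{α/2} + z_β) · √((σ₁²+σ₂²)/n)
  = (1.645 + 1.036) · √(3085128/1097)
  = 2.681 · √2812.3
  = 2.681 · 53.0314
  = 142.1772

Minimum detectable difference ≈ 142.2 kWh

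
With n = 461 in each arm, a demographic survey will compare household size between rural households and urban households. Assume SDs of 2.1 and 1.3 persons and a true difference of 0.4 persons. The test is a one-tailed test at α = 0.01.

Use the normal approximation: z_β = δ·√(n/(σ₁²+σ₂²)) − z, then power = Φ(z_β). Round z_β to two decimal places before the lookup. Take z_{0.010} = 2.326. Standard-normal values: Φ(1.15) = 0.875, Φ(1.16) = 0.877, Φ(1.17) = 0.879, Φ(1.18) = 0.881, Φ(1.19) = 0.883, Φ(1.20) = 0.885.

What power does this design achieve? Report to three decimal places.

Power ≈ 0.875

z_β = δ·√(n/(σ₁²+σ₂²)) − z_α
    = 0.4 · √(461/6.1) − 2.326
    = 0.4 · 8.69332 − 2.326
    = 3.4773 − 2.326 = 1.1513 → 1.15
Power = Φ(1.15) = 0.875.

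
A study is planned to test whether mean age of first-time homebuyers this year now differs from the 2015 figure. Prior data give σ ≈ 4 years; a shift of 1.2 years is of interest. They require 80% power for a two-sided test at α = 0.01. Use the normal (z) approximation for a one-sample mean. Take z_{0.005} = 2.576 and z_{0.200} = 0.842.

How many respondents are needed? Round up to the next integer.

n = (z_{α/2} + z_β)² · σ² / δ²
  = (2.576 + 0.842)² · 4² / 1.2²
  = 11.6827 · 16 / 1.44
  = 129.81
Round up → n = 130.

n = 130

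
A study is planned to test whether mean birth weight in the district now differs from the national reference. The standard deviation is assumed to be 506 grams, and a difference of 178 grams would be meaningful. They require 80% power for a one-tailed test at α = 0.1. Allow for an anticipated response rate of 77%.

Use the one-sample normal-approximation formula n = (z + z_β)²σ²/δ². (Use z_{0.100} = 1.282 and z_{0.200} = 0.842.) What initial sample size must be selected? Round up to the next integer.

n = (z_α + z_β)² · σ² / δ²
  = (1.282 + 0.842)² · 506² / 178²
  = 4.5114 · 256036 / 31684
  = 36.46
Adjust for 77% response: 36.46 / 0.77 = 47.35.
Round up → n = 48.

n = 48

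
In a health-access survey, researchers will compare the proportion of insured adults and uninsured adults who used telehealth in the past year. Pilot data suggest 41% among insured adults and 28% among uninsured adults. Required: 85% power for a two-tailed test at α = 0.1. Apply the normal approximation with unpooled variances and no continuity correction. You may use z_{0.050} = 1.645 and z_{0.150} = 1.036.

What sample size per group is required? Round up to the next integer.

n = 189 per group

n = (z_{α/2} + z_β)² · [p₁(1−p₁) + p₂(1−p₂)] / (p₁ − p₂)²
  = (1.645 + 1.036)² · (0.41·0.59 + 0.28·0.72) / (0.13)²
  = (2.681)² · (0.2419 + 0.2016) / 0.0169
  = 7.1878 · 0.4435 / 0.0169
  = 188.63
Round up → n = 189 per group.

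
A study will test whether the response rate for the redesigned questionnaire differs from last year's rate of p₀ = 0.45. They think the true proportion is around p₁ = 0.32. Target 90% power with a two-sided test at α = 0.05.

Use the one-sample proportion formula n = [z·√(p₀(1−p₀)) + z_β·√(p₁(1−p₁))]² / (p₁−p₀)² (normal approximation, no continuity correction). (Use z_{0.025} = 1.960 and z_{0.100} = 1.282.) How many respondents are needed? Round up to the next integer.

n = [z_{α/2}·√(p₀q₀) + z_β·√(p₁q₁)]² / (p₁ − p₀)²
  = [1.960·√(0.45·0.55) + 1.282·√(0.32·0.68)]² / (-0.13)²
  = [1.960·0.4975 + 1.282·0.4665]² / 0.0169
  = [1.5731]² / 0.0169
  = 146.43
Round up → n = 147.

n = 147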